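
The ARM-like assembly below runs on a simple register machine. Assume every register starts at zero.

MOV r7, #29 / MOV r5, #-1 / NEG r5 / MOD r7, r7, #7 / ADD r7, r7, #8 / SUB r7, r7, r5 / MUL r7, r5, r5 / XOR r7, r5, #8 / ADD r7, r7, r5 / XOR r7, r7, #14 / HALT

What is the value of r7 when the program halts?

after MOV r7, #29: r7=29
after MOV r5, #-1: r5=-1
after NEG r5: r5=-(-1)=1
after MOD r7, r7, #7: r7=29%7=1
after ADD r7, r7, #8: r7=1+8=9
after SUB r7, r7, r5: r7=9-1=8
after MUL r7, r5, r5: r7=1*1=1
after XOR r7, r5, #8: r7=1^8=9
after ADD r7, r7, r5: r7=9+1=10
after XOR r7, r7, #14: r7=10^14=4
halt.

4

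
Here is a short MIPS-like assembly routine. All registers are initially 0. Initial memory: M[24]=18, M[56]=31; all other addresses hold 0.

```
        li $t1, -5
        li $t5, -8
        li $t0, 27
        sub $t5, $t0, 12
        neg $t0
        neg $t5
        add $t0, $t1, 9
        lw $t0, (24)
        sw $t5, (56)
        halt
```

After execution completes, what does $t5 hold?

$t1=-5
$t5=-8
$t0=27
$t5=27-12=15
$t0=-(27)=-27
$t5=-(15)=-15
$t0=(-5)+9=4
$t0=M[24]=18
sw $t5, (56) → M[56]=-15
halt.

-15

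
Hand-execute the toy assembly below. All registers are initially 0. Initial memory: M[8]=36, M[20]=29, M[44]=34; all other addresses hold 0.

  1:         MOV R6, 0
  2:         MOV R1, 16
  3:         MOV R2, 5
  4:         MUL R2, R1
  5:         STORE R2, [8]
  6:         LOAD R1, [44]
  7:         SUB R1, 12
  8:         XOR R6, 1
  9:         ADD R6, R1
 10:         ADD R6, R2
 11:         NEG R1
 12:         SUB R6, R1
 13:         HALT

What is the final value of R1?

-22

MOV R6, 0 → R6=0
MOV R1, 16 → R1=16
MOV R2, 5 → R2=5
MUL R2, R1 → R2=5*16=80
STORE R2, [8] → M[8]=80
LOAD R1, [44] → R1=M[44]=34
SUB R1, 12 → R1=34-12=22
XOR R6, 1 → R6=0^1=1
ADD R6, R1 → R6=1+22=23
ADD R6, R2 → R6=23+80=103
NEG R1 → R1=-(22)=-22
SUB R6, R1 → R6=103-(-22)=125
halt.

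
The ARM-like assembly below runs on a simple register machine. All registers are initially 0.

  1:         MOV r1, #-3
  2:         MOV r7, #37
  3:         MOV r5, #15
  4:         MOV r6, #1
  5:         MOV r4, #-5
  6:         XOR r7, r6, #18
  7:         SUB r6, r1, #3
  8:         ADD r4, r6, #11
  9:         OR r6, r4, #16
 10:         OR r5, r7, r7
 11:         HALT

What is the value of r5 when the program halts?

19

r1=-3
r7=37
r5=15
r6=1
r4=-5
r7=1^18=19
r6=(-3)-3=-6
r4=(-6)+11=5
r6=5|16=21
r5=19|19=19
halt.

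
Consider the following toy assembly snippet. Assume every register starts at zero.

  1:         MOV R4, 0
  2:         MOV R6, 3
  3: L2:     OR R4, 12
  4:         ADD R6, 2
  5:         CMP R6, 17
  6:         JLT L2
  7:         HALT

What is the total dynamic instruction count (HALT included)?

after MOV R4, 0: R4=0
after MOV R6, 3: R6=3
after OR R4, 12: R4=0|12=12
after ADD R6, 2: R6=3+2=5
CMP R6, 17  (cmp 5,17)
JLT L2: taken
after OR R4, 12: R4=12|12=12
after ADD R6, 2: R6=5+2=7
CMP R6, 17  (cmp 7,17)
JLT L2: taken
after OR R4, 12: R4=12|12=12
after ADD R6, 2: R6=7+2=9
CMP R6, 17  (cmp 9,17)
JLT L2: taken
after OR R4, 12: R4=12|12=12
after ADD R6, 2: R6=9+2=11
CMP R6, 17  (cmp 11,17)
JLT L2: taken
after OR R4, 12: R4=12|12=12
after ADD R6, 2: R6=11+2=13
CMP R6, 17  (cmp 13,17)
JLT L2: taken
after OR R4, 12: R4=12|12=12
after ADD R6, 2: R6=13+2=15
CMP R6, 17  (cmp 15,17)
JLT L2: taken
after OR R4, 12: R4=12|12=12
after ADD R6, 2: R6=15+2=17
CMP R6, 17  (cmp 17,17)
JLT L2: not taken
halt.
Total executed instructions: 31.

31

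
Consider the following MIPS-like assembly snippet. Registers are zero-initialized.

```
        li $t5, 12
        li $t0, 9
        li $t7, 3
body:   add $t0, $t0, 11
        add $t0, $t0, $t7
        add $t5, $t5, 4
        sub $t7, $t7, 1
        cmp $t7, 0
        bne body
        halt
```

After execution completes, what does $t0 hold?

48

after li $t5, 12: $t5=12
after li $t0, 9: $t0=9
after li $t7, 3: $t7=3
after add $t0, $t0, 11: $t0=9+11=20
after add $t0, $t0, $t7: $t0=20+3=23
after add $t5, $t5, 4: $t5=12+4=16
after sub $t7, $t7, 1: $t7=3-1=2
cmp $t7, 0  (cmp 2,0)
bne body: taken
after add $t0, $t0, 11: $t0=23+11=34
after add $t0, $t0, $t7: $t0=34+2=36
after add $t5, $t5, 4: $t5=16+4=20
after sub $t7, $t7, 1: $t7=2-1=1
cmp $t7, 0  (cmp 1,0)
bne body: taken
after add $t0, $t0, 11: $t0=36+11=47
after add $t0, $t0, $t7: $t0=47+1=48
after add $t5, $t5, 4: $t5=20+4=24
after sub $t7, $t7, 1: $t7=1-1=0
cmp $t7, 0  (cmp 0,0)
bne body: not taken
halt.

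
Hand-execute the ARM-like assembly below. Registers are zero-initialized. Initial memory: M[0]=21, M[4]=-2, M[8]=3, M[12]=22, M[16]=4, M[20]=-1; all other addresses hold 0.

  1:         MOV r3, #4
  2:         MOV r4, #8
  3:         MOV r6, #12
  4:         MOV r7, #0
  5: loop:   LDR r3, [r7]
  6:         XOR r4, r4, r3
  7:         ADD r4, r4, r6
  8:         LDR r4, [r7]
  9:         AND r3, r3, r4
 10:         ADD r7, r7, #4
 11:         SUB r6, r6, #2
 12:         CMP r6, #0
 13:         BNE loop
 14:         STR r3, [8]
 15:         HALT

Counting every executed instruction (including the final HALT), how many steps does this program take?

60

after MOV r3, #4: r3=4
after MOV r4, #8: r4=8
after MOV r6, #12: r6=12
after MOV r7, #0: r7=0
after LDR r3, [r7]: r3=M[0]=21
after XOR r4, r4, r3: r4=8^21=29
after ADD r4, r4, r6: r4=29+12=41
after LDR r4, [r7]: r4=M[0]=21
after AND r3, r3, r4: r3=21&21=21
after ADD r7, r7, #4: r7=0+4=4
after SUB r6, r6, #2: r6=12-2=10
CMP r6, #0  (cmp 10,0)
BNE loop: taken
after LDR r3, [r7]: r3=M[4]=-2
after XOR r4, r4, r3: r4=21^(-2)=-21
after ADD r4, r4, r6: r4=(-21)+10=-11
after LDR r4, [r7]: r4=M[4]=-2
after AND r3, r3, r4: r3=(-2)&(-2)=-2
after ADD r7, r7, #4: r7=4+4=8
after SUB r6, r6, #2: r6=10-2=8
CMP r6, #0  (cmp 8,0)
BNE loop: taken
after LDR r3, [r7]: r3=M[8]=3
after XOR r4, r4, r3: r4=(-2)^3=-3
after ADD r4, r4, r6: r4=(-3)+8=5
after LDR r4, [r7]: r4=M[8]=3
after AND r3, r3, r4: r3=3&3=3
after ADD r7, r7, #4: r7=8+4=12
after SUB r6, r6, #2: r6=8-2=6
CMP r6, #0  (cmp 6,0)
BNE loop: taken
after LDR r3, [r7]: r3=M[12]=22
after XOR r4, r4, r3: r4=3^22=21
after ADD r4, r4, r6: r4=21+6=27
after LDR r4, [r7]: r4=M[12]=22
after AND r3, r3, r4: r3=22&22=22
after ADD r7, r7, #4: r7=12+4=16
after SUB r6, r6, #2: r6=6-2=4
CMP r6, #0  (cmp 4,0)
BNE loop: taken
after LDR r3, [r7]: r3=M[16]=4
after XOR r4, r4, r3: r4=22^4=18
after ADD r4, r4, r6: r4=18+4=22
after LDR r4, [r7]: r4=M[16]=4
after AND r3, r3, r4: r3=4&4=4
after ADD r7, r7, #4: r7=16+4=20
after SUB r6, r6, #2: r6=4-2=2
CMP r6, #0  (cmp 2,0)
BNE loop: taken
after LDR r3, [r7]: r3=M[20]=-1
after XOR r4, r4, r3: r4=4^(-1)=-5
after ADD r4, r4, r6: r4=(-5)+2=-3
after LDR r4, [r7]: r4=M[20]=-1
after AND r3, r3, r4: r3=(-1)&(-1)=-1
after ADD r7, r7, #4: r7=20+4=24
after SUB r6, r6, #2: r6=2-2=0
CMP r6, #0  (cmp 0,0)
BNE loop: not taken
STR r3, [8] → M[8]=-1
halt.
Total executed instructions: 60.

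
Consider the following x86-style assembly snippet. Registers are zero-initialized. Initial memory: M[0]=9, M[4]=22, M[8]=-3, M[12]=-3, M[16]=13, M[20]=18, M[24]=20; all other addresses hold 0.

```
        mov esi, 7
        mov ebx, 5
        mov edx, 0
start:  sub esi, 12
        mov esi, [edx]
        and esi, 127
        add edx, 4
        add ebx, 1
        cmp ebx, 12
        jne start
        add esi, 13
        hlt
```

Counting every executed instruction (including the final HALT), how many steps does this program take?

mov esi, 7 → esi=7
mov ebx, 5 → ebx=5
mov edx, 0 → edx=0
sub esi, 12 → esi=7-12=-5
mov esi, [edx] → esi=M[0]=9
and esi, 127 → esi=9&127=9
add edx, 4 → edx=0+4=4
add ebx, 1 → ebx=5+1=6
cmp ebx, 12  (cmp 6,12)
jne start: taken
sub esi, 12 → esi=9-12=-3
mov esi, [edx] → esi=M[4]=22
and esi, 127 → esi=22&127=22
add edx, 4 → edx=4+4=8
add ebx, 1 → ebx=6+1=7
cmp ebx, 12  (cmp 7,12)
jne start: taken
sub esi, 12 → esi=22-12=10
mov esi, [edx] → esi=M[8]=-3
and esi, 127 → esi=(-3)&127=125
add edx, 4 → edx=8+4=12
add ebx, 1 → ebx=7+1=8
cmp ebx, 12  (cmp 8,12)
jne start: taken
sub esi, 12 → esi=125-12=113
mov esi, [edx] → esi=M[12]=-3
and esi, 127 → esi=(-3)&127=125
add edx, 4 → edx=12+4=16
add ebx, 1 → ebx=8+1=9
cmp ebx, 12  (cmp 9,12)
jne start: taken
sub esi, 12 → esi=125-12=113
mov esi, [edx] → esi=M[16]=13
and esi, 127 → esi=13&127=13
add edx, 4 → edx=16+4=20
add ebx, 1 → ebx=9+1=10
cmp ebx, 12  (cmp 10,12)
jne start: taken
sub esi, 12 → esi=13-12=1
mov esi, [edx] → esi=M[20]=18
and esi, 127 → esi=18&127=18
add edx, 4 → edx=20+4=24
add ebx, 1 → ebx=10+1=11
cmp ebx, 12  (cmp 11,12)
jne start: taken
sub esi, 12 → esi=18-12=6
mov esi, [edx] → esi=M[24]=20
and esi, 127 → esi=20&127=20
add edx, 4 → edx=24+4=28
add ebx, 1 → ebx=11+1=12
cmp ebx, 12  (cmp 12,12)
jne start: not taken
add esi, 13 → esi=20+13=33
halt.
Total executed instructions: 54.

54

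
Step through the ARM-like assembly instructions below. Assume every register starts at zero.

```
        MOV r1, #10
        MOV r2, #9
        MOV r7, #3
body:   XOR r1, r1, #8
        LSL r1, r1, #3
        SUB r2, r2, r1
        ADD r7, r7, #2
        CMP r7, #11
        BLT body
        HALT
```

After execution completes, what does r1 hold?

MOV r1, #10 → r1=10
MOV r2, #9 → r2=9
MOV r7, #3 → r7=3
XOR r1, r1, #8 → r1=10^8=2
LSL r1, r1, #3 → r1=2<<3=16
SUB r2, r2, r1 → r2=9-16=-7
ADD r7, r7, #2 → r7=3+2=5
CMP r7, #11  (cmp 5,11)
BLT body: taken
XOR r1, r1, #8 → r1=16^8=24
LSL r1, r1, #3 → r1=24<<3=192
SUB r2, r2, r1 → r2=(-7)-192=-199
ADD r7, r7, #2 → r7=5+2=7
CMP r7, #11  (cmp 7,11)
BLT body: taken
XOR r1, r1, #8 → r1=192^8=200
LSL r1, r1, #3 → r1=200<<3=1600
SUB r2, r2, r1 → r2=(-199)-1600=-1799
ADD r7, r7, #2 → r7=7+2=9
CMP r7, #11  (cmp 9,11)
BLT body: taken
XOR r1, r1, #8 → r1=1600^8=1608
LSL r1, r1, #3 → r1=1608<<3=12864
SUB r2, r2, r1 → r2=(-1799)-12864=-14663
ADD r7, r7, #2 → r7=9+2=11
CMP r7, #11  (cmp 11,11)
BLT body: not taken
halt.

12864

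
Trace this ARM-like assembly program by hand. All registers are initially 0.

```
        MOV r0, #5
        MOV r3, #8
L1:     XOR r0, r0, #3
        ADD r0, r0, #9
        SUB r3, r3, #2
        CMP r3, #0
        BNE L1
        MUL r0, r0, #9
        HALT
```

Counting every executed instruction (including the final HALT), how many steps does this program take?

after MOV r0, #5: r0=5
after MOV r3, #8: r3=8
after XOR r0, r0, #3: r0=5^3=6
after ADD r0, r0, #9: r0=6+9=15
after SUB r3, r3, #2: r3=8-2=6
CMP r3, #0  (cmp 6,0)
BNE L1: taken
after XOR r0, r0, #3: r0=15^3=12
after ADD r0, r0, #9: r0=12+9=21
after SUB r3, r3, #2: r3=6-2=4
CMP r3, #0  (cmp 4,0)
BNE L1: taken
after XOR r0, r0, #3: r0=21^3=22
after ADD r0, r0, #9: r0=22+9=31
after SUB r3, r3, #2: r3=4-2=2
CMP r3, #0  (cmp 2,0)
BNE L1: taken
after XOR r0, r0, #3: r0=31^3=28
after ADD r0, r0, #9: r0=28+9=37
after SUB r3, r3, #2: r3=2-2=0
CMP r3, #0  (cmp 0,0)
BNE L1: not taken
after MUL r0, r0, #9: r0=37*9=333
halt.
Total executed instructions: 24.

24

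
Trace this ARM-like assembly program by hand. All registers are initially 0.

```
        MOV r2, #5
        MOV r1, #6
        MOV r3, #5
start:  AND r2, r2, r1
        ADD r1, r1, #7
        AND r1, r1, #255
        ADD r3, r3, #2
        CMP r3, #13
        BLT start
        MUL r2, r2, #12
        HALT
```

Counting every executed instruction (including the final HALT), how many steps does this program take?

29

after MOV r2, #5: r2=5
after MOV r1, #6: r1=6
after MOV r3, #5: r3=5
after AND r2, r2, r1: r2=5&6=4
after ADD r1, r1, #7: r1=6+7=13
after AND r1, r1, #255: r1=13&255=13
after ADD r3, r3, #2: r3=5+2=7
CMP r3, #13  (cmp 7,13)
BLT start: taken
after AND r2, r2, r1: r2=4&13=4
after ADD r1, r1, #7: r1=13+7=20
after AND r1, r1, #255: r1=20&255=20
after ADD r3, r3, #2: r3=7+2=9
CMP r3, #13  (cmp 9,13)
BLT start: taken
after AND r2, r2, r1: r2=4&20=4
after ADD r1, r1, #7: r1=20+7=27
after AND r1, r1, #255: r1=27&255=27
after ADD r3, r3, #2: r3=9+2=11
CMP r3, #13  (cmp 11,13)
BLT start: taken
after AND r2, r2, r1: r2=4&27=0
after ADD r1, r1, #7: r1=27+7=34
after AND r1, r1, #255: r1=34&255=34
after ADD r3, r3, #2: r3=11+2=13
CMP r3, #13  (cmp 13,13)
BLT start: not taken
after MUL r2, r2, #12: r2=0*12=0
halt.
Total executed instructions: 29.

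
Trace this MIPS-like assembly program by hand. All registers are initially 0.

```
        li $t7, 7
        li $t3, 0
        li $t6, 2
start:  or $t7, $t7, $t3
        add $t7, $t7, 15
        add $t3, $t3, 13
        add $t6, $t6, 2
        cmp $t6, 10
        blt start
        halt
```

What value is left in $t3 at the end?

52

li $t7, 7 → $t7=7
li $t3, 0 → $t3=0
li $t6, 2 → $t6=2
or $t7, $t7, $t3 → $t7=7|0=7
add $t7, $t7, 15 → $t7=7+15=22
add $t3, $t3, 13 → $t3=0+13=13
add $t6, $t6, 2 → $t6=2+2=4
cmp $t6, 10  (cmp 4,10)
blt start: taken
or $t7, $t7, $t3 → $t7=22|13=31
add $t7, $t7, 15 → $t7=31+15=46
add $t3, $t3, 13 → $t3=13+13=26
add $t6, $t6, 2 → $t6=4+2=6
cmp $t6, 10  (cmp 6,10)
blt start: taken
or $t7, $t7, $t3 → $t7=46|26=62
add $t7, $t7, 15 → $t7=62+15=77
add $t3, $t3, 13 → $t3=26+13=39
add $t6, $t6, 2 → $t6=6+2=8
cmp $t6, 10  (cmp 8,10)
blt start: taken
or $t7, $t7, $t3 → $t7=77|39=111
add $t7, $t7, 15 → $t7=111+15=126
add $t3, $t3, 13 → $t3=39+13=52
add $t6, $t6, 2 → $t6=8+2=10
cmp $t6, 10  (cmp 10,10)
blt start: not taken
halt.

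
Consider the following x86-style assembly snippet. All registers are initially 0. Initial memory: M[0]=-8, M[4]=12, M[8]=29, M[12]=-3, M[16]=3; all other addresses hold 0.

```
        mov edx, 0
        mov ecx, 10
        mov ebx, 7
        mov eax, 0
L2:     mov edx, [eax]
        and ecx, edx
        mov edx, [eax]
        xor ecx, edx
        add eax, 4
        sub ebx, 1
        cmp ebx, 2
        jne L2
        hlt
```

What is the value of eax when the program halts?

20

after mov edx, 0: edx=0
after mov ecx, 10: ecx=10
after mov ebx, 7: ebx=7
after mov eax, 0: eax=0
after mov edx, [eax]: edx=M[0]=-8
after and ecx, edx: ecx=10&(-8)=8
after mov edx, [eax]: edx=M[0]=-8
after xor ecx, edx: ecx=8^(-8)=-16
after add eax, 4: eax=0+4=4
after sub ebx, 1: ebx=7-1=6
cmp ebx, 2  (cmp 6,2)
jne L2: taken
after mov edx, [eax]: edx=M[4]=12
after and ecx, edx: ecx=(-16)&12=0
after mov edx, [eax]: edx=M[4]=12
after xor ecx, edx: ecx=0^12=12
after add eax, 4: eax=4+4=8
after sub ebx, 1: ebx=6-1=5
cmp ebx, 2  (cmp 5,2)
jne L2: taken
after mov edx, [eax]: edx=M[8]=29
after and ecx, edx: ecx=12&29=12
after mov edx, [eax]: edx=M[8]=29
after xor ecx, edx: ecx=12^29=17
after add eax, 4: eax=8+4=12
after sub ebx, 1: ebx=5-1=4
cmp ebx, 2  (cmp 4,2)
jne L2: taken
after mov edx, [eax]: edx=M[12]=-3
after and ecx, edx: ecx=17&(-3)=17
after mov edx, [eax]: edx=M[12]=-3
after xor ecx, edx: ecx=17^(-3)=-20
after add eax, 4: eax=12+4=16
after sub ebx, 1: ebx=4-1=3
cmp ebx, 2  (cmp 3,2)
jne L2: taken
after mov edx, [eax]: edx=M[16]=3
after and ecx, edx: ecx=(-20)&3=0
after mov edx, [eax]: edx=M[16]=3
after xor ecx, edx: ecx=0^3=3
after add eax, 4: eax=16+4=20
after sub ebx, 1: ebx=3-1=2
cmp ebx, 2  (cmp 2,2)
jne L2: not taken
halt.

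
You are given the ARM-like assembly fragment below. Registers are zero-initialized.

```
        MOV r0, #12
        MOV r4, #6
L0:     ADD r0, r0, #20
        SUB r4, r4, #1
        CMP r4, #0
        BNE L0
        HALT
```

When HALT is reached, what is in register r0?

132

MOV r0, #12 → r0=12
MOV r4, #6 → r4=6
ADD r0, r0, #20 → r0=12+20=32
SUB r4, r4, #1 → r4=6-1=5
CMP r4, #0  (cmp 5,0)
BNE L0: taken
ADD r0, r0, #20 → r0=32+20=52
SUB r4, r4, #1 → r4=5-1=4
CMP r4, #0  (cmp 4,0)
BNE L0: taken
ADD r0, r0, #20 → r0=52+20=72
SUB r4, r4, #1 → r4=4-1=3
CMP r4, #0  (cmp 3,0)
BNE L0: taken
ADD r0, r0, #20 → r0=72+20=92
SUB r4, r4, #1 → r4=3-1=2
CMP r4, #0  (cmp 2,0)
BNE L0: taken
ADD r0, r0, #20 → r0=92+20=112
SUB r4, r4, #1 → r4=2-1=1
CMP r4, #0  (cmp 1,0)
BNE L0: taken
ADD r0, r0, #20 → r0=112+20=132
SUB r4, r4, #1 → r4=1-1=0
CMP r4, #0  (cmp 0,0)
BNE L0: not taken
halt.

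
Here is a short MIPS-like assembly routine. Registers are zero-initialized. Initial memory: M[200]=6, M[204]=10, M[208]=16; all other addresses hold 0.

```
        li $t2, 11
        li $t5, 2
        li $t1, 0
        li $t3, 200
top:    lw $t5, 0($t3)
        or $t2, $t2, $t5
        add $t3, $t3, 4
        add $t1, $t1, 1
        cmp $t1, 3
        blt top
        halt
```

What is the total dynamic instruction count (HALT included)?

$t2=11
$t5=2
$t1=0
$t3=200
$t5=M[200]=6
$t2=11|6=15
$t3=200+4=204
$t1=0+1=1
cmp $t1, 3  (cmp 1,3)
blt top: taken
$t5=M[204]=10
$t2=15|10=15
$t3=204+4=208
$t1=1+1=2
cmp $t1, 3  (cmp 2,3)
blt top: taken
$t5=M[208]=16
$t2=15|16=31
$t3=208+4=212
$t1=2+1=3
cmp $t1, 3  (cmp 3,3)
blt top: not taken
halt.
Total executed instructions: 23.

23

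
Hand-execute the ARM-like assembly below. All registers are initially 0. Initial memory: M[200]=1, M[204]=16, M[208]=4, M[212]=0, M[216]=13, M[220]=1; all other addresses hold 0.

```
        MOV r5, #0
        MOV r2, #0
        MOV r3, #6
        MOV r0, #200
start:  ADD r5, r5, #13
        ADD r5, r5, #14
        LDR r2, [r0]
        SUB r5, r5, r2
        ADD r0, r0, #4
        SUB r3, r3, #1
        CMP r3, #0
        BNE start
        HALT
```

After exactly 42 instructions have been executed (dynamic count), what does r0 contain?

MOV r5, #0 → r5=0
MOV r2, #0 → r2=0
MOV r3, #6 → r3=6
MOV r0, #200 → r0=200
ADD r5, r5, #13 → r5=0+13=13
ADD r5, r5, #14 → r5=13+14=27
LDR r2, [r0] → r2=M[200]=1
SUB r5, r5, r2 → r5=27-1=26
ADD r0, r0, #4 → r0=200+4=204
SUB r3, r3, #1 → r3=6-1=5
CMP r3, #0  (cmp 5,0)
BNE start: taken
ADD r5, r5, #13 → r5=26+13=39
ADD r5, r5, #14 → r5=39+14=53
LDR r2, [r0] → r2=M[204]=16
SUB r5, r5, r2 → r5=53-16=37
ADD r0, r0, #4 → r0=204+4=208
SUB r3, r3, #1 → r3=5-1=4
CMP r3, #0  (cmp 4,0)
BNE start: taken
ADD r5, r5, #13 → r5=37+13=50
ADD r5, r5, #14 → r5=50+14=64
LDR r2, [r0] → r2=M[208]=4
SUB r5, r5, r2 → r5=64-4=60
ADD r0, r0, #4 → r0=208+4=212
SUB r3, r3, #1 → r3=4-1=3
CMP r3, #0  (cmp 3,0)
BNE start: taken
ADD r5, r5, #13 → r5=60+13=73
ADD r5, r5, #14 → r5=73+14=87
LDR r2, [r0] → r2=M[212]=0
SUB r5, r5, r2 → r5=87-0=87
ADD r0, r0, #4 → r0=212+4=216
SUB r3, r3, #1 → r3=3-1=2
CMP r3, #0  (cmp 2,0)
BNE start: taken
ADD r5, r5, #13 → r5=87+13=100
ADD r5, r5, #14 → r5=100+14=114
LDR r2, [r0] → r2=M[216]=13
SUB r5, r5, r2 → r5=114-13=101
ADD r0, r0, #4 → r0=216+4=220
SUB r3, r3, #1 → r3=2-1=1
After step 42: r0 = 220.

220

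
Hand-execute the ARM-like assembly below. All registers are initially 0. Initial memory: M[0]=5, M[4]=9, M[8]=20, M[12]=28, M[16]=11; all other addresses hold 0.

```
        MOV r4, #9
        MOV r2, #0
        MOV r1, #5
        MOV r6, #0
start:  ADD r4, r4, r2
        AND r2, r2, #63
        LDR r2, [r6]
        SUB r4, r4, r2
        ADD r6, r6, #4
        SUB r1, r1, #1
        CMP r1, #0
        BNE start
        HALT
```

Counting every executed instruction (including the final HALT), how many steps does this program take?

r4=9
r2=0
r1=5
r6=0
r4=9+0=9
r2=0&63=0
r2=M[0]=5
r4=9-5=4
r6=0+4=4
r1=5-1=4
CMP r1, #0  (cmp 4,0)
BNE start: taken
r4=4+5=9
r2=5&63=5
r2=M[4]=9
r4=9-9=0
r6=4+4=8
r1=4-1=3
CMP r1, #0  (cmp 3,0)
BNE start: taken
r4=0+9=9
r2=9&63=9
r2=M[8]=20
r4=9-20=-11
r6=8+4=12
r1=3-1=2
CMP r1, #0  (cmp 2,0)
BNE start: taken
r4=(-11)+20=9
r2=20&63=20
r2=M[12]=28
r4=9-28=-19
r6=12+4=16
r1=2-1=1
CMP r1, #0  (cmp 1,0)
BNE start: taken
r4=(-19)+28=9
r2=28&63=28
r2=M[16]=11
r4=9-11=-2
r6=16+4=20
r1=1-1=0
CMP r1, #0  (cmp 0,0)
BNE start: not taken
halt.
Total executed instructions: 45.

45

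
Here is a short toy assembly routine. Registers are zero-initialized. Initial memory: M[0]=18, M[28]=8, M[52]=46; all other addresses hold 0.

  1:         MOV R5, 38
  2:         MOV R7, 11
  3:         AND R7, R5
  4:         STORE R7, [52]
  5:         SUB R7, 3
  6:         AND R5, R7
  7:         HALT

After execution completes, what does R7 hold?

MOV R5, 38 → R5=38
MOV R7, 11 → R7=11
AND R7, R5 → R7=11&38=2
STORE R7, [52] → M[52]=2
SUB R7, 3 → R7=2-3=-1
AND R5, R7 → R5=38&(-1)=38
halt.

-1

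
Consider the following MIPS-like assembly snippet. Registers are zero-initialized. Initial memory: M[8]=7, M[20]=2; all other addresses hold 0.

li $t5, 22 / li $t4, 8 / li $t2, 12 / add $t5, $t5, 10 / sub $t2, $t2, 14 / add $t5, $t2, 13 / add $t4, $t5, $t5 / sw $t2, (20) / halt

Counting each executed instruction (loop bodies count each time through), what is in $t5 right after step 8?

11

$t5=22
$t4=8
$t2=12
$t5=22+10=32
$t2=12-14=-2
$t5=(-2)+13=11
$t4=11+11=22
sw $t2, (20) → M[20]=-2
After step 8: $t5 = 11.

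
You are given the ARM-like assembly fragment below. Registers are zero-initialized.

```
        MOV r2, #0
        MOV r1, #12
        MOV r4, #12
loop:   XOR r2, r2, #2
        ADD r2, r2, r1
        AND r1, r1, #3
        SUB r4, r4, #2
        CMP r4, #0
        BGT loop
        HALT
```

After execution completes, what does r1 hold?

after MOV r2, #0: r2=0
after MOV r1, #12: r1=12
after MOV r4, #12: r4=12
after XOR r2, r2, #2: r2=0^2=2
after ADD r2, r2, r1: r2=2+12=14
after AND r1, r1, #3: r1=12&3=0
after SUB r4, r4, #2: r4=12-2=10
CMP r4, #0  (cmp 10,0)
BGT loop: taken
after XOR r2, r2, #2: r2=14^2=12
after ADD r2, r2, r1: r2=12+0=12
after AND r1, r1, #3: r1=0&3=0
after SUB r4, r4, #2: r4=10-2=8
CMP r4, #0  (cmp 8,0)
BGT loop: taken
after XOR r2, r2, #2: r2=12^2=14
after ADD r2, r2, r1: r2=14+0=14
after AND r1, r1, #3: r1=0&3=0
after SUB r4, r4, #2: r4=8-2=6
CMP r4, #0  (cmp 6,0)
BGT loop: taken
after XOR r2, r2, #2: r2=14^2=12
after ADD r2, r2, r1: r2=12+0=12
after AND r1, r1, #3: r1=0&3=0
after SUB r4, r4, #2: r4=6-2=4
CMP r4, #0  (cmp 4,0)
BGT loop: taken
after XOR r2, r2, #2: r2=12^2=14
after ADD r2, r2, r1: r2=14+0=14
after AND r1, r1, #3: r1=0&3=0
after SUB r4, r4, #2: r4=4-2=2
CMP r4, #0  (cmp 2,0)
BGT loop: taken
after XOR r2, r2, #2: r2=14^2=12
after ADD r2, r2, r1: r2=12+0=12
after AND r1, r1, #3: r1=0&3=0
after SUB r4, r4, #2: r4=2-2=0
CMP r4, #0  (cmp 0,0)
BGT loop: not taken
halt.

0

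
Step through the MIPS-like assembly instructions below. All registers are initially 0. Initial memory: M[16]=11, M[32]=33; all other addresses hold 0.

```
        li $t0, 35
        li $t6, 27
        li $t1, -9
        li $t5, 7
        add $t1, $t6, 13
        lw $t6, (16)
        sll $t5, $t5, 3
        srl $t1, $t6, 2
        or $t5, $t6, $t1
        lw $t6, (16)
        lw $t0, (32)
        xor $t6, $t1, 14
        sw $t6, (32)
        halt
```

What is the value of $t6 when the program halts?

$t0=35
$t6=27
$t1=-9
$t5=7
$t1=27+13=40
$t6=M[16]=11
$t5=7<<3=56
$t1=11>>2=2
$t5=11|2=11
$t6=M[16]=11
$t0=M[32]=33
$t6=2^14=12
sw $t6, (32) → M[32]=12
halt.

12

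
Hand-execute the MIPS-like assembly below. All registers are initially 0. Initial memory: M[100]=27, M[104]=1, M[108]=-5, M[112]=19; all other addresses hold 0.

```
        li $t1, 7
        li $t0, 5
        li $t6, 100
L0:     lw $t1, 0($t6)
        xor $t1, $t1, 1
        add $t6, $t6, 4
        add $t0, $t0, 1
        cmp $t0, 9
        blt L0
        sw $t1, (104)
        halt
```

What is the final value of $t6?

116

$t1=7
$t0=5
$t6=100
$t1=M[100]=27
$t1=27^1=26
$t6=100+4=104
$t0=5+1=6
cmp $t0, 9  (cmp 6,9)
blt L0: taken
$t1=M[104]=1
$t1=1^1=0
$t6=104+4=108
$t0=6+1=7
cmp $t0, 9  (cmp 7,9)
blt L0: taken
$t1=M[108]=-5
$t1=(-5)^1=-6
$t6=108+4=112
$t0=7+1=8
cmp $t0, 9  (cmp 8,9)
blt L0: taken
$t1=M[112]=19
$t1=19^1=18
$t6=112+4=116
$t0=8+1=9
cmp $t0, 9  (cmp 9,9)
blt L0: not taken
sw $t1, (104) → M[104]=18
halt.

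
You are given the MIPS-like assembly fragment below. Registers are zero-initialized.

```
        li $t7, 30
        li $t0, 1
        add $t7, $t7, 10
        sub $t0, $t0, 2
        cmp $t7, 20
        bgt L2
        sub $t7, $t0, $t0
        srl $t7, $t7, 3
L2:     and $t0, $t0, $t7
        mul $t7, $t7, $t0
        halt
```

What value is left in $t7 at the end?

li $t7, 30 → $t7=30
li $t0, 1 → $t0=1
add $t7, $t7, 10 → $t7=30+10=40
sub $t0, $t0, 2 → $t0=1-2=-1
cmp $t7, 20  (cmp 40,20)
bgt L2: taken
and $t0, $t0, $t7 → $t0=(-1)&40=40
mul $t7, $t7, $t0 → $t7=40*40=1600
halt.

1600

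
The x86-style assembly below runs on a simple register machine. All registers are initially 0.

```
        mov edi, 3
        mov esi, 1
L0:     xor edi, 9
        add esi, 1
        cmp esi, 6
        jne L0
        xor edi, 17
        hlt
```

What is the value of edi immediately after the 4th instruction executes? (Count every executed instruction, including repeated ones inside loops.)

10

after mov edi, 3: edi=3
after mov esi, 1: esi=1
after xor edi, 9: edi=3^9=10
after add esi, 1: esi=1+1=2
After step 4: edi = 10.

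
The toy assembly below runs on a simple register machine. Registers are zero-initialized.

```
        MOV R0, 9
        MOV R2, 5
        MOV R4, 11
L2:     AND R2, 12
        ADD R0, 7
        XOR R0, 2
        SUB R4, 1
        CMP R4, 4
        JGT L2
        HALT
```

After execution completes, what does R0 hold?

MOV R0, 9 → R0=9
MOV R2, 5 → R2=5
MOV R4, 11 → R4=11
AND R2, 12 → R2=5&12=4
ADD R0, 7 → R0=9+7=16
XOR R0, 2 → R0=16^2=18
SUB R4, 1 → R4=11-1=10
CMP R4, 4  (cmp 10,4)
JGT L2: taken
AND R2, 12 → R2=4&12=4
ADD R0, 7 → R0=18+7=25
XOR R0, 2 → R0=25^2=27
SUB R4, 1 → R4=10-1=9
CMP R4, 4  (cmp 9,4)
JGT L2: taken
AND R2, 12 → R2=4&12=4
ADD R0, 7 → R0=27+7=34
XOR R0, 2 → R0=34^2=32
SUB R4, 1 → R4=9-1=8
CMP R4, 4  (cmp 8,4)
JGT L2: taken
AND R2, 12 → R2=4&12=4
ADD R0, 7 → R0=32+7=39
XOR R0, 2 → R0=39^2=37
SUB R4, 1 → R4=8-1=7
CMP R4, 4  (cmp 7,4)
JGT L2: taken
AND R2, 12 → R2=4&12=4
ADD R0, 7 → R0=37+7=44
XOR R0, 2 → R0=44^2=46
SUB R4, 1 → R4=7-1=6
CMP R4, 4  (cmp 6,4)
JGT L2: taken
AND R2, 12 → R2=4&12=4
ADD R0, 7 → R0=46+7=53
XOR R0, 2 → R0=53^2=55
SUB R4, 1 → R4=6-1=5
CMP R4, 4  (cmp 5,4)
JGT L2: taken
AND R2, 12 → R2=4&12=4
ADD R0, 7 → R0=55+7=62
XOR R0, 2 → R0=62^2=60
SUB R4, 1 → R4=5-1=4
CMP R4, 4  (cmp 4,4)
JGT L2: not taken
halt.

60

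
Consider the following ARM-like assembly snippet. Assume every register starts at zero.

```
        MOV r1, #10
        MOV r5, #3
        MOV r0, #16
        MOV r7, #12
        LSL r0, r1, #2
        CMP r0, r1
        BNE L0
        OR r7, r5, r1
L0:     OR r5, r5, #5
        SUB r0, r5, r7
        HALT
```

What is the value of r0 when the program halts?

MOV r1, #10 → r1=10
MOV r5, #3 → r5=3
MOV r0, #16 → r0=16
MOV r7, #12 → r7=12
LSL r0, r1, #2 → r0=10<<2=40
CMP r0, r1  (cmp 40,10)
BNE L0: taken
OR r5, r5, #5 → r5=3|5=7
SUB r0, r5, r7 → r0=7-12=-5
halt.

-5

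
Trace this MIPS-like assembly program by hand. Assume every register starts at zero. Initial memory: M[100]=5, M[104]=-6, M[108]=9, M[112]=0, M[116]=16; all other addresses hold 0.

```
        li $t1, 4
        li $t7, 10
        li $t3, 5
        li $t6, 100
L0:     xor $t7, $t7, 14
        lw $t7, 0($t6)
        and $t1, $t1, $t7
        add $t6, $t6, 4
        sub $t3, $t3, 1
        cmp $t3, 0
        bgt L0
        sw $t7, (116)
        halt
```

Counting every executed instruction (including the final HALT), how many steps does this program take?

41

li $t1, 4 → $t1=4
li $t7, 10 → $t7=10
li $t3, 5 → $t3=5
li $t6, 100 → $t6=100
xor $t7, $t7, 14 → $t7=10^14=4
lw $t7, 0($t6) → $t7=M[100]=5
and $t1, $t1, $t7 → $t1=4&5=4
add $t6, $t6, 4 → $t6=100+4=104
sub $t3, $t3, 1 → $t3=5-1=4
cmp $t3, 0  (cmp 4,0)
bgt L0: taken
xor $t7, $t7, 14 → $t7=5^14=11
lw $t7, 0($t6) → $t7=M[104]=-6
and $t1, $t1, $t7 → $t1=4&(-6)=0
add $t6, $t6, 4 → $t6=104+4=108
sub $t3, $t3, 1 → $t3=4-1=3
cmp $t3, 0  (cmp 3,0)
bgt L0: taken
xor $t7, $t7, 14 → $t7=(-6)^14=-12
lw $t7, 0($t6) → $t7=M[108]=9
and $t1, $t1, $t7 → $t1=0&9=0
add $t6, $t6, 4 → $t6=108+4=112
sub $t3, $t3, 1 → $t3=3-1=2
cmp $t3, 0  (cmp 2,0)
bgt L0: taken
xor $t7, $t7, 14 → $t7=9^14=7
lw $t7, 0($t6) → $t7=M[112]=0
and $t1, $t1, $t7 → $t1=0&0=0
add $t6, $t6, 4 → $t6=112+4=116
sub $t3, $t3, 1 → $t3=2-1=1
cmp $t3, 0  (cmp 1,0)
bgt L0: taken
xor $t7, $t7, 14 → $t7=0^14=14
lw $t7, 0($t6) → $t7=M[116]=16
and $t1, $t1, $t7 → $t1=0&16=0
add $t6, $t6, 4 → $t6=116+4=120
sub $t3, $t3, 1 → $t3=1-1=0
cmp $t3, 0  (cmp 0,0)
bgt L0: not taken
sw $t7, (116) → M[116]=16
halt.
Total executed instructions: 41.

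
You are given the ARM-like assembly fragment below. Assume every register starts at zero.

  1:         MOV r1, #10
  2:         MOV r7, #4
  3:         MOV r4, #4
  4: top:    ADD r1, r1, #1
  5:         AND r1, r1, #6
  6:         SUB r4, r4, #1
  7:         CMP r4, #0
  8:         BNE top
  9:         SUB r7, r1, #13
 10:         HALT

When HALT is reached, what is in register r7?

-11

MOV r1, #10 → r1=10
MOV r7, #4 → r7=4
MOV r4, #4 → r4=4
ADD r1, r1, #1 → r1=10+1=11
AND r1, r1, #6 → r1=11&6=2
SUB r4, r4, #1 → r4=4-1=3
CMP r4, #0  (cmp 3,0)
BNE top: taken
ADD r1, r1, #1 → r1=2+1=3
AND r1, r1, #6 → r1=3&6=2
SUB r4, r4, #1 → r4=3-1=2
CMP r4, #0  (cmp 2,0)
BNE top: taken
ADD r1, r1, #1 → r1=2+1=3
AND r1, r1, #6 → r1=3&6=2
SUB r4, r4, #1 → r4=2-1=1
CMP r4, #0  (cmp 1,0)
BNE top: taken
ADD r1, r1, #1 → r1=2+1=3
AND r1, r1, #6 → r1=3&6=2
SUB r4, r4, #1 → r4=1-1=0
CMP r4, #0  (cmp 0,0)
BNE top: not taken
SUB r7, r1, #13 → r7=2-13=-11
halt.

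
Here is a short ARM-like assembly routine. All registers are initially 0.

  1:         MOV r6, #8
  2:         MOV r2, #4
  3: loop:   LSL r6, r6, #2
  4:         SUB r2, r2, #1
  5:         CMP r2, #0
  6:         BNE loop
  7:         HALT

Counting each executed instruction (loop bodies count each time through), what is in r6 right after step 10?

after MOV r6, #8: r6=8
after MOV r2, #4: r2=4
after LSL r6, r6, #2: r6=8<<2=32
after SUB r2, r2, #1: r2=4-1=3
CMP r2, #0  (cmp 3,0)
BNE loop: taken
after LSL r6, r6, #2: r6=32<<2=128
after SUB r2, r2, #1: r2=3-1=2
CMP r2, #0  (cmp 2,0)
BNE loop: taken
After step 10: r6 = 128.

128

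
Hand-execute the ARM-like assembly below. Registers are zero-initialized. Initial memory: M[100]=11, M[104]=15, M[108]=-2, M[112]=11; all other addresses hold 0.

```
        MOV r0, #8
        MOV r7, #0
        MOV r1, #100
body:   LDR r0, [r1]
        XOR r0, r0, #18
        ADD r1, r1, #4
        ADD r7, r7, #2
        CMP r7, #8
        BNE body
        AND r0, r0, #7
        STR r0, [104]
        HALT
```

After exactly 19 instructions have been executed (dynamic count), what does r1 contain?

r0=8
r7=0
r1=100
r0=M[100]=11
r0=11^18=25
r1=100+4=104
r7=0+2=2
CMP r7, #8  (cmp 2,8)
BNE body: taken
r0=M[104]=15
r0=15^18=29
r1=104+4=108
r7=2+2=4
CMP r7, #8  (cmp 4,8)
BNE body: taken
r0=M[108]=-2
r0=(-2)^18=-20
r1=108+4=112
r7=4+2=6
After step 19: r1 = 112.

112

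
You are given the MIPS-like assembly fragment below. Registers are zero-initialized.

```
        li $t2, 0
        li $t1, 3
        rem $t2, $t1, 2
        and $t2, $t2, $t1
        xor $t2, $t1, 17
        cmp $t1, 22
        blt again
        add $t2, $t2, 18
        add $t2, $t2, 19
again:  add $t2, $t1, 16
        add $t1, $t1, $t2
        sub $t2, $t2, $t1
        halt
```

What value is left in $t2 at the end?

$t2=0
$t1=3
$t2=3%2=1
$t2=1&3=1
$t2=3^17=18
cmp $t1, 22  (cmp 3,22)
blt again: taken
$t2=3+16=19
$t1=3+19=22
$t2=19-22=-3
halt.

-3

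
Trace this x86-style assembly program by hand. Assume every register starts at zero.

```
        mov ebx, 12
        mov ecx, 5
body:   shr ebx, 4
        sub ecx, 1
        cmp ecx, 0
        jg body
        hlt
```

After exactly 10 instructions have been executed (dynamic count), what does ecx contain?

3

ebx=12
ecx=5
ebx=12>>4=0
ecx=5-1=4
cmp ecx, 0  (cmp 4,0)
jg body: taken
ebx=0>>4=0
ecx=4-1=3
cmp ecx, 0  (cmp 3,0)
jg body: taken
After step 10: ecx = 3.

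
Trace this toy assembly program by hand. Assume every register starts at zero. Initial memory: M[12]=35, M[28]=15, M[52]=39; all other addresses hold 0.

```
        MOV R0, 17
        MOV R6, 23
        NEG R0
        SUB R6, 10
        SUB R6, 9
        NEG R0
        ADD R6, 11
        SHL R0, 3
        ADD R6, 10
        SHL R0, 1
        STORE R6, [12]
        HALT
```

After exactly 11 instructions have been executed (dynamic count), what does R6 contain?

after MOV R0, 17: R0=17
after MOV R6, 23: R6=23
after NEG R0: R0=-(17)=-17
after SUB R6, 10: R6=23-10=13
after SUB R6, 9: R6=13-9=4
after NEG R0: R0=-(-17)=17
after ADD R6, 11: R6=4+11=15
after SHL R0, 3: R0=17<<3=136
after ADD R6, 10: R6=15+10=25
after SHL R0, 1: R0=136<<1=272
STORE R6, [12] → M[12]=25
After step 11: R6 = 25.

25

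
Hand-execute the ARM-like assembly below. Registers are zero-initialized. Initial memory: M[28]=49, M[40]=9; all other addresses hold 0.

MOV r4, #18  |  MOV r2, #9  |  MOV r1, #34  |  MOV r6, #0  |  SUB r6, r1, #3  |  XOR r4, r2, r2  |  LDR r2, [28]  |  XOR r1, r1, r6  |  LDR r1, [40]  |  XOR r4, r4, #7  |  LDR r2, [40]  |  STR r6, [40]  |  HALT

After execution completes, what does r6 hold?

31

r4=18
r2=9
r1=34
r6=0
r6=34-3=31
r4=9^9=0
r2=M[28]=49
r1=34^31=61
r1=M[40]=9
r4=0^7=7
r2=M[40]=9
STR r6, [40] → M[40]=31
halt.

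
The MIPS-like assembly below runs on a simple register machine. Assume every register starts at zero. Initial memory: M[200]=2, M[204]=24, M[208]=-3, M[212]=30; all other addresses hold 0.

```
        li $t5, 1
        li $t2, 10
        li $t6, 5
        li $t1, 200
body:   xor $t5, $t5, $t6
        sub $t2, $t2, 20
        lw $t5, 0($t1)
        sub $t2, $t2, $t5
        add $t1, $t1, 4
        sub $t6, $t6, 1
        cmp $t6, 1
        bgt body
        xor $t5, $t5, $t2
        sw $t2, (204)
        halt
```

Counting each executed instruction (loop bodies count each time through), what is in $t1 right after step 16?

after li $t5, 1: $t5=1
after li $t2, 10: $t2=10
after li $t6, 5: $t6=5
after li $t1, 200: $t1=200
after xor $t5, $t5, $t6: $t5=1^5=4
after sub $t2, $t2, 20: $t2=10-20=-10
after lw $t5, 0($t1): $t5=M[200]=2
after sub $t2, $t2, $t5: $t2=(-10)-2=-12
after add $t1, $t1, 4: $t1=200+4=204
after sub $t6, $t6, 1: $t6=5-1=4
cmp $t6, 1  (cmp 4,1)
bgt body: taken
after xor $t5, $t5, $t6: $t5=2^4=6
after sub $t2, $t2, 20: $t2=(-12)-20=-32
after lw $t5, 0($t1): $t5=M[204]=24
after sub $t2, $t2, $t5: $t2=(-32)-24=-56
After step 16: $t1 = 204.

204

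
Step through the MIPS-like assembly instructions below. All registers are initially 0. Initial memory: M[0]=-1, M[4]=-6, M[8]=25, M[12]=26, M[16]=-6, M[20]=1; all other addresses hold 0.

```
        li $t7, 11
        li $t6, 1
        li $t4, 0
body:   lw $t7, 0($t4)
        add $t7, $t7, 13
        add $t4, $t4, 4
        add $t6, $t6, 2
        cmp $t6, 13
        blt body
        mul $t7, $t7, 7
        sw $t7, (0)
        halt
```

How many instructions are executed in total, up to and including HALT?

$t7=11
$t6=1
$t4=0
$t7=M[0]=-1
$t7=(-1)+13=12
$t4=0+4=4
$t6=1+2=3
cmp $t6, 13  (cmp 3,13)
blt body: taken
$t7=M[4]=-6
$t7=(-6)+13=7
$t4=4+4=8
$t6=3+2=5
cmp $t6, 13  (cmp 5,13)
blt body: taken
$t7=M[8]=25
$t7=25+13=38
$t4=8+4=12
$t6=5+2=7
cmp $t6, 13  (cmp 7,13)
blt body: taken
$t7=M[12]=26
$t7=26+13=39
$t4=12+4=16
$t6=7+2=9
cmp $t6, 13  (cmp 9,13)
blt body: taken
$t7=M[16]=-6
$t7=(-6)+13=7
$t4=16+4=20
$t6=9+2=11
cmp $t6, 13  (cmp 11,13)
blt body: taken
$t7=M[20]=1
$t7=1+13=14
$t4=20+4=24
$t6=11+2=13
cmp $t6, 13  (cmp 13,13)
blt body: not taken
$t7=14*7=98
sw $t7, (0) → M[0]=98
halt.
Total executed instructions: 42.

42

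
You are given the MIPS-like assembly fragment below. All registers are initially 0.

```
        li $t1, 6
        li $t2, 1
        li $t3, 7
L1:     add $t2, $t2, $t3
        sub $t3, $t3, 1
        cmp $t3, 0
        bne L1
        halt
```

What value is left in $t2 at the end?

29

li $t1, 6 → $t1=6
li $t2, 1 → $t2=1
li $t3, 7 → $t3=7
add $t2, $t2, $t3 → $t2=1+7=8
sub $t3, $t3, 1 → $t3=7-1=6
cmp $t3, 0  (cmp 6,0)
bne L1: taken
add $t2, $t2, $t3 → $t2=8+6=14
sub $t3, $t3, 1 → $t3=6-1=5
cmp $t3, 0  (cmp 5,0)
bne L1: taken
add $t2, $t2, $t3 → $t2=14+5=19
sub $t3, $t3, 1 → $t3=5-1=4
cmp $t3, 0  (cmp 4,0)
bne L1: taken
add $t2, $t2, $t3 → $t2=19+4=23
sub $t3, $t3, 1 → $t3=4-1=3
cmp $t3, 0  (cmp 3,0)
bne L1: taken
add $t2, $t2, $t3 → $t2=23+3=26
sub $t3, $t3, 1 → $t3=3-1=2
cmp $t3, 0  (cmp 2,0)
bne L1: taken
add $t2, $t2, $t3 → $t2=26+2=28
sub $t3, $t3, 1 → $t3=2-1=1
cmp $t3, 0  (cmp 1,0)
bne L1: taken
add $t2, $t2, $t3 → $t2=28+1=29
sub $t3, $t3, 1 → $t3=1-1=0
cmp $t3, 0  (cmp 0,0)
bne L1: not taken
halt.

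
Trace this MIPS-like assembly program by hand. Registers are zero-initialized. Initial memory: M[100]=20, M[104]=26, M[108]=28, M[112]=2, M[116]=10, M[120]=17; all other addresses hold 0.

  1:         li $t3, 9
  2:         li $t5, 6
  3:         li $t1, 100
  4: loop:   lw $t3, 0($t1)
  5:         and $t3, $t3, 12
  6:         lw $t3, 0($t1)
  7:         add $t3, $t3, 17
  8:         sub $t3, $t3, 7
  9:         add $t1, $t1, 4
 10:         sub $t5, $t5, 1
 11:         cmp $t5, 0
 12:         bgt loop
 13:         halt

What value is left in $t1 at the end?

$t3=9
$t5=6
$t1=100
$t3=M[100]=20
$t3=20&12=4
$t3=M[100]=20
$t3=20+17=37
$t3=37-7=30
$t1=100+4=104
$t5=6-1=5
cmp $t5, 0  (cmp 5,0)
bgt loop: taken
$t3=M[104]=26
$t3=26&12=8
$t3=M[104]=26
$t3=26+17=43
$t3=43-7=36
$t1=104+4=108
$t5=5-1=4
cmp $t5, 0  (cmp 4,0)
bgt loop: taken
$t3=M[108]=28
$t3=28&12=12
$t3=M[108]=28
$t3=28+17=45
$t3=45-7=38
$t1=108+4=112
$t5=4-1=3
cmp $t5, 0  (cmp 3,0)
bgt loop: taken
$t3=M[112]=2
$t3=2&12=0
$t3=M[112]=2
$t3=2+17=19
$t3=19-7=12
$t1=112+4=116
$t5=3-1=2
cmp $t5, 0  (cmp 2,0)
bgt loop: taken
$t3=M[116]=10
$t3=10&12=8
$t3=M[116]=10
$t3=10+17=27
$t3=27-7=20
$t1=116+4=120
$t5=2-1=1
cmp $t5, 0  (cmp 1,0)
bgt loop: taken
$t3=M[120]=17
$t3=17&12=0
$t3=M[120]=17
$t3=17+17=34
$t3=34-7=27
$t1=120+4=124
$t5=1-1=0
cmp $t5, 0  (cmp 0,0)
bgt loop: not taken
halt.

124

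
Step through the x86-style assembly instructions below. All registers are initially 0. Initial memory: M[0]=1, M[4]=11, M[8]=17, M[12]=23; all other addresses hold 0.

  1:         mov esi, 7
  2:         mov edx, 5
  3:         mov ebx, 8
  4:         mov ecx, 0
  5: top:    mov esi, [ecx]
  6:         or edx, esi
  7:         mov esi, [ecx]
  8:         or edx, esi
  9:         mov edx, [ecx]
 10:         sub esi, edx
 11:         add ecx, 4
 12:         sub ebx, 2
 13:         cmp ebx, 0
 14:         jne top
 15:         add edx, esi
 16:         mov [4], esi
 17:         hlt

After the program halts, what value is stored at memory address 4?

0

mov esi, 7 → esi=7
mov edx, 5 → edx=5
mov ebx, 8 → ebx=8
mov ecx, 0 → ecx=0
mov esi, [ecx] → esi=M[0]=1
or edx, esi → edx=5|1=5
mov esi, [ecx] → esi=M[0]=1
or edx, esi → edx=5|1=5
mov edx, [ecx] → edx=M[0]=1
sub esi, edx → esi=1-1=0
add ecx, 4 → ecx=0+4=4
sub ebx, 2 → ebx=8-2=6
cmp ebx, 0  (cmp 6,0)
jne top: taken
mov esi, [ecx] → esi=M[4]=11
or edx, esi → edx=1|11=11
mov esi, [ecx] → esi=M[4]=11
or edx, esi → edx=11|11=11
mov edx, [ecx] → edx=M[4]=11
sub esi, edx → esi=11-11=0
add ecx, 4 → ecx=4+4=8
sub ebx, 2 → ebx=6-2=4
cmp ebx, 0  (cmp 4,0)
jne top: taken
mov esi, [ecx] → esi=M[8]=17
or edx, esi → edx=11|17=27
mov esi, [ecx] → esi=M[8]=17
or edx, esi → edx=27|17=27
mov edx, [ecx] → edx=M[8]=17
sub esi, edx → esi=17-17=0
add ecx, 4 → ecx=8+4=12
sub ebx, 2 → ebx=4-2=2
cmp ebx, 0  (cmp 2,0)
jne top: taken
mov esi, [ecx] → esi=M[12]=23
or edx, esi → edx=17|23=23
mov esi, [ecx] → esi=M[12]=23
or edx, esi → edx=23|23=23
mov edx, [ecx] → edx=M[12]=23
sub esi, edx → esi=23-23=0
add ecx, 4 → ecx=12+4=16
sub ebx, 2 → ebx=2-2=0
cmp ebx, 0  (cmp 0,0)
jne top: not taken
add edx, esi → edx=23+0=23
mov [4], esi → M[4]=0
halt.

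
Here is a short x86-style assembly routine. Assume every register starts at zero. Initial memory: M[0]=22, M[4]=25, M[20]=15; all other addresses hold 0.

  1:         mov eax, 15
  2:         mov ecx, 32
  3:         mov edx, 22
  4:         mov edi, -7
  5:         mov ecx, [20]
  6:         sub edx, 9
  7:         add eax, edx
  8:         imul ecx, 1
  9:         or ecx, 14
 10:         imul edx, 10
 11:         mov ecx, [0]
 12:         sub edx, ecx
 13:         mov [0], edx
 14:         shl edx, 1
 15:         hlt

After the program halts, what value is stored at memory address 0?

mov eax, 15 → eax=15
mov ecx, 32 → ecx=32
mov edx, 22 → edx=22
mov edi, -7 → edi=-7
mov ecx, [20] → ecx=M[20]=15
sub edx, 9 → edx=22-9=13
add eax, edx → eax=15+13=28
imul ecx, 1 → ecx=15*1=15
or ecx, 14 → ecx=15|14=15
imul edx, 10 → edx=13*10=130
mov ecx, [0] → ecx=M[0]=22
sub edx, ecx → edx=130-22=108
mov [0], edx → M[0]=108
shl edx, 1 → edx=108<<1=216
halt.

108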